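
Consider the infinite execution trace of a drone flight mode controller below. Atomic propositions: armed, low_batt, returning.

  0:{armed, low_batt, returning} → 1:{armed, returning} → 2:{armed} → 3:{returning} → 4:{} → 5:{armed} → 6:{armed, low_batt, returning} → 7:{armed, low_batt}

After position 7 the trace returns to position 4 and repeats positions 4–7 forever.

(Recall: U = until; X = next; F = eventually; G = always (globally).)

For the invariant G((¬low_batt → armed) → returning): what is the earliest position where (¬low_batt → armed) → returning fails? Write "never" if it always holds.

2

Check (¬low_batt → armed) → returning at each position in order: 0 ✓, 1 ✓.
At position 2 the labels are {armed}, so (¬low_batt → armed) → returning is false there. This is the first violation.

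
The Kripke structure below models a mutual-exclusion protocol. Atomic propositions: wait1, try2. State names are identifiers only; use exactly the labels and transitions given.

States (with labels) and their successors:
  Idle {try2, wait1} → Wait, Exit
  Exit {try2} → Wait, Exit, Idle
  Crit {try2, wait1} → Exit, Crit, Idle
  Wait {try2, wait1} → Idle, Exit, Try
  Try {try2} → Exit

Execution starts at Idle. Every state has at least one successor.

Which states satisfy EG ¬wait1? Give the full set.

States satisfying ¬wait1: {Exit, Try}.
States satisfying EG ¬wait1: {Exit, Try}.

{Exit, Try}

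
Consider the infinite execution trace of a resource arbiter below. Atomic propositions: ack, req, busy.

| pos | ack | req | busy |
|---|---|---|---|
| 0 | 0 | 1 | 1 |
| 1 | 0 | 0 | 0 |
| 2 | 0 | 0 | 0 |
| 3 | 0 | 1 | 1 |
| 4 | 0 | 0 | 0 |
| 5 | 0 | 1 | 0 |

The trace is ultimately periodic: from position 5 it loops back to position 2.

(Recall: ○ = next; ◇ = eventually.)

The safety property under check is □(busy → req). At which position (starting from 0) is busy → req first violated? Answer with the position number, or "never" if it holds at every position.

busy → req holds at every position 0..5, and those are all the positions the trace ever visits, so the invariant □(busy → req) is never violated.

never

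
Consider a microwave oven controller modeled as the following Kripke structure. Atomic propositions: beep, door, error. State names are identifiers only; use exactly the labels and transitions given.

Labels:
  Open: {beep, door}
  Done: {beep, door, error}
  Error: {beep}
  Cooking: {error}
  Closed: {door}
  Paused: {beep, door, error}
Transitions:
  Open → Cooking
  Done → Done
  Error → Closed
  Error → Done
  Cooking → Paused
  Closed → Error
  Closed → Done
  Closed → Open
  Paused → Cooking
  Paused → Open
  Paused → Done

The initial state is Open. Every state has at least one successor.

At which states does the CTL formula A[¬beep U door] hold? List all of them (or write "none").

{Open, Done, Cooking, Closed, Paused}

States satisfying ¬beep: {Cooking, Closed}.
States satisfying door: {Open, Done, Closed, Paused}.
States satisfying A[¬beep U door]: {Open, Done, Cooking, Closed, Paused}.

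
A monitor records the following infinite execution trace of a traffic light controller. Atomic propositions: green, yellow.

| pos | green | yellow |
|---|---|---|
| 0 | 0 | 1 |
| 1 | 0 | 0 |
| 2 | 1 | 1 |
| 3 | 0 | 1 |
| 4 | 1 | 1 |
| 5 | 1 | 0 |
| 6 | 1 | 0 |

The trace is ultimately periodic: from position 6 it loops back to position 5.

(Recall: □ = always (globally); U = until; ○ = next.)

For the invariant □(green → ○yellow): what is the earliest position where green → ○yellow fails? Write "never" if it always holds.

Check green → ○yellow at each position in order: 0 ✓, 1 ✓, 2 ✓, 3 ✓.
At position 4 the labels are {green, yellow} and the next position 5 has {green}, so green → ○yellow is false there. This is the first violation.

4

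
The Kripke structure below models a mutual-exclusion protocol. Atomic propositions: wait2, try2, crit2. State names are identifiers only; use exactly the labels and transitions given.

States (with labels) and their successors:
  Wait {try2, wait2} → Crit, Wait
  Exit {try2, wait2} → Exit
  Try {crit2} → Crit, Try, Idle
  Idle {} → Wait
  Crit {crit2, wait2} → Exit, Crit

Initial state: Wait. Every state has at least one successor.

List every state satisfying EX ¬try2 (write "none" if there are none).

States satisfying ¬try2: {Try, Idle, Crit}.
States satisfying EX ¬try2: {Wait, Try, Crit}.

{Wait, Try, Crit}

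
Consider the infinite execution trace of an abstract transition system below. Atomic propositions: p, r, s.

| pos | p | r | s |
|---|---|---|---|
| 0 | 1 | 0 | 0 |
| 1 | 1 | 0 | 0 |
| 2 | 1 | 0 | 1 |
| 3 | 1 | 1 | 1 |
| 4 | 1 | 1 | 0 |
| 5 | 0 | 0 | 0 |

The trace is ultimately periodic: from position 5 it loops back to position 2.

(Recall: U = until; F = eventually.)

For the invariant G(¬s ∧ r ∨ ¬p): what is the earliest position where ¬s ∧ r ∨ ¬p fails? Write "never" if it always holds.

0

At position 0 the labels are {p}, so ¬s ∧ r ∨ ¬p is false there. This is the first violation.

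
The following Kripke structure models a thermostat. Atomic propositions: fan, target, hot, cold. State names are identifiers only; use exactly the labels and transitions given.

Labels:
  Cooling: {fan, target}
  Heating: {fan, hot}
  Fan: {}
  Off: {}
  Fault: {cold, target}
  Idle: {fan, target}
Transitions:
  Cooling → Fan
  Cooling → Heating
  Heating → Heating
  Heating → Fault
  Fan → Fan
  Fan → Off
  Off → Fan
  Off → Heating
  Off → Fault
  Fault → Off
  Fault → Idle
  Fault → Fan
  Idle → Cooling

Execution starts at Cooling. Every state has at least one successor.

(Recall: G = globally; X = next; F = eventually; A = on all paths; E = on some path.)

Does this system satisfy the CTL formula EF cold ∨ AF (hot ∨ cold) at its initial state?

States satisfying cold: {Fault}.
States satisfying EF cold: {Cooling, Heating, Fan, Off, Fault, Idle}.
States satisfying hot ∨ cold: {Heating, Fault}.
States satisfying AF (hot ∨ cold): {Heating, Fault}.
States satisfying EF cold ∨ AF (hot ∨ cold): {Cooling, Heating, Fan, Off, Fault, Idle}.
Cooling ∈ Sat(EF cold ∨ AF (hot ∨ cold)).

Yes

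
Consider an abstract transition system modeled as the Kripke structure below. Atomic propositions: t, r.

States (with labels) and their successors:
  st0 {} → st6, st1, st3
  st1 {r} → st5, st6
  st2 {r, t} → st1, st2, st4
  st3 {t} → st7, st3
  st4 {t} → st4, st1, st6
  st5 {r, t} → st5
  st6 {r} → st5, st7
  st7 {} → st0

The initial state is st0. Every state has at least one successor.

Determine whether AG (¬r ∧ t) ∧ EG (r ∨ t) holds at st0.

States satisfying ¬r ∧ t: {st3, st4}.
States satisfying AG (¬r ∧ t): ∅.
States satisfying r ∨ t: {st1, st2, st3, st4, st5, st6}.
States satisfying EG (r ∨ t): {st1, st2, st3, st4, st5, st6}.
States satisfying AG (¬r ∧ t) ∧ EG (r ∨ t): ∅.
st0 ∉ Sat(AG (¬r ∧ t) ∧ EG (r ∨ t)).

No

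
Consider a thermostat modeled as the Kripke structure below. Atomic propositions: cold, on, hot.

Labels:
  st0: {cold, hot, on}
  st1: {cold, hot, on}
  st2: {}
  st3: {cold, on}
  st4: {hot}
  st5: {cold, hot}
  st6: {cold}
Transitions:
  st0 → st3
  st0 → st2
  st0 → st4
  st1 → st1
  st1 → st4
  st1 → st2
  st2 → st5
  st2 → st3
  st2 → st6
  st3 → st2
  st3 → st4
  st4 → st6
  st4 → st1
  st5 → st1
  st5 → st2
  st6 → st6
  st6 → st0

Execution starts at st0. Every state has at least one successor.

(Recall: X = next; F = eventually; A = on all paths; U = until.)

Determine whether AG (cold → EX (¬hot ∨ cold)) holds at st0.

Holds

States satisfying cold → EX (¬hot ∨ cold): {st0, st1, st2, st3, st4, st5, st6}.
States satisfying AG (cold → EX (¬hot ∨ cold)): {st0, st1, st2, st3, st4, st5, st6}.
Every state reachable from st0 satisfies cold → EX (¬hot ∨ cold).
st0 ∈ Sat(AG (cold → EX (¬hot ∨ cold))).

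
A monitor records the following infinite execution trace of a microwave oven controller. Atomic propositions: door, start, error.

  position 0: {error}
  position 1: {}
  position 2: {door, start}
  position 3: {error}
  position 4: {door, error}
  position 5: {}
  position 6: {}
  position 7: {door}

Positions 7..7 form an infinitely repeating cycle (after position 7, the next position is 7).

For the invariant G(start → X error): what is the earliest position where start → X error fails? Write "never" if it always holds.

never

start → X error holds at every position 0..7, and those are all the positions the trace ever visits, so the invariant G(start → X error) is never violated.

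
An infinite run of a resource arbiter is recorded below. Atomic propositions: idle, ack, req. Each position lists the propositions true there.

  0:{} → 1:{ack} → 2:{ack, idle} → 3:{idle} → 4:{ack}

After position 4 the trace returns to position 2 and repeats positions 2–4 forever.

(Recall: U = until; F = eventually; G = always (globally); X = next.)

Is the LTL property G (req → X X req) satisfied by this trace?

Holds

req → X X req holds at every position 0..4, and those are all positions ever visited, so G (req → X X req) holds.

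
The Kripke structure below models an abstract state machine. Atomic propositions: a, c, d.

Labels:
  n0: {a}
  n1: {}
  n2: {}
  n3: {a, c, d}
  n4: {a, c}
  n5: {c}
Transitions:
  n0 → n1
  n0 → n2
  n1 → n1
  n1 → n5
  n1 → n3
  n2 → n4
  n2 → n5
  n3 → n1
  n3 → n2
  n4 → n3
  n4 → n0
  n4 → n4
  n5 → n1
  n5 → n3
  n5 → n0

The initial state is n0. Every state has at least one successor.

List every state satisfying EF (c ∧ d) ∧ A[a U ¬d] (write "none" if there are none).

{n0, n1, n2, n3, n4, n5}

States satisfying c ∧ d: {n3}.
States satisfying EF (c ∧ d): {n0, n1, n2, n3, n4, n5}.
States satisfying a: {n0, n3, n4}.
States satisfying ¬d: {n0, n1, n2, n4, n5}.
States satisfying A[a U ¬d]: {n0, n1, n2, n3, n4, n5}.
States satisfying EF (c ∧ d) ∧ A[a U ¬d]: {n0, n1, n2, n3, n4, n5}.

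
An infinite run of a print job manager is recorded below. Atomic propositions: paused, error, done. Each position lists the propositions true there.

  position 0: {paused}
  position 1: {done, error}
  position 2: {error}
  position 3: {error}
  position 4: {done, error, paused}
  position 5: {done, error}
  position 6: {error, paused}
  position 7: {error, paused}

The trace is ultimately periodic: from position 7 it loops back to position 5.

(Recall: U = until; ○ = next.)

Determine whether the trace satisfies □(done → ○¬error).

No

done → ○¬error must hold at every position from 0 onward. It fails at position 1, so □(done → ○¬error) is false.
Positions where done holds: 1, 4, 5.
Check ○¬error at each: 1→fails, 4→fails, 5→fails.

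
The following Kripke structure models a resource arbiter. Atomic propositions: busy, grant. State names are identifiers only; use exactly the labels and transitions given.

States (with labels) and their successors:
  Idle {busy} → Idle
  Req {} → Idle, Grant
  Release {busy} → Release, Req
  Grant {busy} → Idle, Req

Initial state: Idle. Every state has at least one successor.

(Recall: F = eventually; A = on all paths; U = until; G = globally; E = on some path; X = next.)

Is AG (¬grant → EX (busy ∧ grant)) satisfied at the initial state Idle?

States satisfying ¬grant → EX (busy ∧ grant): ∅.
States satisfying AG (¬grant → EX (busy ∧ grant)): ∅.
Idle is reachable from Idle and violates ¬grant → EX (busy ∧ grant), so AG fails at Idle.
Idle ∉ Sat(AG (¬grant → EX (busy ∧ grant))).

Does not hold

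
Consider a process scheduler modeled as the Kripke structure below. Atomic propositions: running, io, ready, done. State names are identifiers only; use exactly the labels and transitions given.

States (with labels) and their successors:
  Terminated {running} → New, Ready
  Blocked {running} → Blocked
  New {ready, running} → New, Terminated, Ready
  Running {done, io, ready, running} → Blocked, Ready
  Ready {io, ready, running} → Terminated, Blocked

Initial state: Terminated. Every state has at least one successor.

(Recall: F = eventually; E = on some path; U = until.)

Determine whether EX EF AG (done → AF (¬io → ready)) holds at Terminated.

States satisfying EF AG (done → AF (¬io → ready)): {Terminated, Blocked, New, Running, Ready}.
States satisfying EX EF AG (done → AF (¬io → ready)): {Terminated, Blocked, New, Running, Ready}.
Terminated ∈ Sat(EX EF AG (done → AF (¬io → ready))).

Yes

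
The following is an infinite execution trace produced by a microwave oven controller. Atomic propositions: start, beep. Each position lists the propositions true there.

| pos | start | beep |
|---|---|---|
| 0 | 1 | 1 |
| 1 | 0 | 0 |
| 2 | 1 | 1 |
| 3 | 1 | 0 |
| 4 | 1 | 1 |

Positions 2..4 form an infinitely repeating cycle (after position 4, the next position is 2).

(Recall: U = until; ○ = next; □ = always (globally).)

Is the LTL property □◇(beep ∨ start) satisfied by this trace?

Yes

◇(beep ∨ start) holds at every position 0..4, and those are all positions ever visited, so □◇(beep ∨ start) holds.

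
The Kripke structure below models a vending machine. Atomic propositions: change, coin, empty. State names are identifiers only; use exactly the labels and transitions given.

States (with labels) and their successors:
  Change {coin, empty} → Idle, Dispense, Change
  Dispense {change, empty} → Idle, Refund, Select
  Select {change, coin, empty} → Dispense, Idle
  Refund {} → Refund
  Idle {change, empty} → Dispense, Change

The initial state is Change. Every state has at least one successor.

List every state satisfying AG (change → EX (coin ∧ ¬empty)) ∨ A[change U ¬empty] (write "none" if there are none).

States satisfying change → EX (coin ∧ ¬empty): {Change, Refund}.
States satisfying AG (change → EX (coin ∧ ¬empty)): {Refund}.
States satisfying change: {Dispense, Select, Idle}.
States satisfying ¬empty: {Refund}.
States satisfying A[change U ¬empty]: {Refund}.
States satisfying AG (change → EX (coin ∧ ¬empty)) ∨ A[change U ¬empty]: {Refund}.

{Refund}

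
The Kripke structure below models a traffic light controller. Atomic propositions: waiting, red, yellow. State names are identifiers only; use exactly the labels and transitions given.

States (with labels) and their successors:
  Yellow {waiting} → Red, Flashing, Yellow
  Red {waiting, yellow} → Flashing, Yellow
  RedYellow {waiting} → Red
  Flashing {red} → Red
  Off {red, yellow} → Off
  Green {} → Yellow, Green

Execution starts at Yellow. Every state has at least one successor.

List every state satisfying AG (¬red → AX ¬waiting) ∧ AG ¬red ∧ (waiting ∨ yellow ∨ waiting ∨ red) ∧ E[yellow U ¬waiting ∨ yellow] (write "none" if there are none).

none

States satisfying ¬red → AX ¬waiting: {Flashing, Off}.
States satisfying AG (¬red → AX ¬waiting): {Off}.
States satisfying ¬red: {Yellow, Red, RedYellow, Green}.
States satisfying AG ¬red: ∅.
States satisfying AG (¬red → AX ¬waiting) ∧ AG ¬red: ∅.
States satisfying waiting ∨ yellow: {Yellow, Red, RedYellow, Off}.
States satisfying waiting ∨ red: {Yellow, Red, RedYellow, Flashing, Off}.
States satisfying waiting ∨ yellow ∨ waiting ∨ red: {Yellow, Red, RedYellow, Flashing, Off}.
States satisfying yellow: {Red, Off}.
States satisfying ¬waiting ∨ yellow: {Red, Flashing, Off, Green}.
States satisfying E[yellow U ¬waiting ∨ yellow]: {Red, Flashing, Off, Green}.
States satisfying AG (¬red → AX ¬waiting) ∧ AG ¬red ∧ (waiting ∨ yellow ∨ waiting ∨ red) ∧ E[yellow U ¬waiting ∨ yellow]: ∅.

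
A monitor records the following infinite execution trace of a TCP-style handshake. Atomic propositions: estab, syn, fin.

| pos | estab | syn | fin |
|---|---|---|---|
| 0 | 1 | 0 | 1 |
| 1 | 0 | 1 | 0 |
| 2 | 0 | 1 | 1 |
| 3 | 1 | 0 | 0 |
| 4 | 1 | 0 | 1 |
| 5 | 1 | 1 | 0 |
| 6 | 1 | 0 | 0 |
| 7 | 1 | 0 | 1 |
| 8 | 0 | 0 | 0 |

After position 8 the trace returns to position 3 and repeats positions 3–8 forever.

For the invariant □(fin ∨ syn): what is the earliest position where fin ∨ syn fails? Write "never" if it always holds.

Check fin ∨ syn at each position in order: 0 ✓, 1 ✓, 2 ✓.
At position 3 the labels are {estab}, so fin ∨ syn is false there. This is the first violation.

3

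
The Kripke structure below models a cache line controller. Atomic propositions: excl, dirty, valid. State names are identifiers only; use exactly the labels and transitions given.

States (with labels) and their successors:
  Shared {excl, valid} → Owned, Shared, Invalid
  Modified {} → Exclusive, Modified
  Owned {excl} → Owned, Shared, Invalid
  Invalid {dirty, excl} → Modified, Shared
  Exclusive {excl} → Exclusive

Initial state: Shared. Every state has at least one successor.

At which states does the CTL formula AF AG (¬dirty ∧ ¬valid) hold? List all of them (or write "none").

States satisfying AG (¬dirty ∧ ¬valid): {Modified, Exclusive}.
States satisfying AF AG (¬dirty ∧ ¬valid): {Modified, Exclusive}.

{Modified, Exclusive}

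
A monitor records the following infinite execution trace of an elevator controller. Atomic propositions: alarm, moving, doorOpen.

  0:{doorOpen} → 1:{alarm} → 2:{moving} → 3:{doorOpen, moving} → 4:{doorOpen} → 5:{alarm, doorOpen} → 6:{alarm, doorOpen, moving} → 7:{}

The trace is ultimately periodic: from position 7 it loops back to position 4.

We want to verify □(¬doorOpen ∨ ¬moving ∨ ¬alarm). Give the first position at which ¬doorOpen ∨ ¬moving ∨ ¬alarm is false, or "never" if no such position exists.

6

Check ¬doorOpen ∨ ¬moving ∨ ¬alarm at each position in order: 0 ✓, 1 ✓, 2 ✓, 3 ✓, 4 ✓, 5 ✓.
At position 6 the labels are {alarm, doorOpen, moving}, so ¬doorOpen ∨ ¬moving ∨ ¬alarm is false there. This is the first violation.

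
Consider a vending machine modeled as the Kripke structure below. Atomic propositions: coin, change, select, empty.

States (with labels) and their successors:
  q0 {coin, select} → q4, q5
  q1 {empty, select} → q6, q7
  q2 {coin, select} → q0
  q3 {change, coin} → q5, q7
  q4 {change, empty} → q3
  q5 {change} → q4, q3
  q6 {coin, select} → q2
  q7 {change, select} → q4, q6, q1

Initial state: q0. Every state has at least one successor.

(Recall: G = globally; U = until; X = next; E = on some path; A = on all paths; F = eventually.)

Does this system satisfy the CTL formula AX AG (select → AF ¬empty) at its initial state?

States satisfying AG (select → AF ¬empty): {q0, q1, q2, q3, q4, q5, q6, q7}.
States satisfying AX AG (select → AF ¬empty): {q0, q1, q2, q3, q4, q5, q6, q7}.
q0 ∈ Sat(AX AG (select → AF ¬empty)).

Satisfied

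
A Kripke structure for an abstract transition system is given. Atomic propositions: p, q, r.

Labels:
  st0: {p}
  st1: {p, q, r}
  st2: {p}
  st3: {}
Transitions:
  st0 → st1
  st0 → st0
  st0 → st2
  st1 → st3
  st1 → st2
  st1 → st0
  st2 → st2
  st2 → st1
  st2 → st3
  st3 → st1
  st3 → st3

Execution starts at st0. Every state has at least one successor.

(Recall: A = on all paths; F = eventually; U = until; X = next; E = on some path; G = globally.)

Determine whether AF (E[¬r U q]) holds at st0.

States satisfying E[¬r U q]: {st0, st1, st2, st3}.
States satisfying AF (E[¬r U q]): {st0, st1, st2, st3}.
st0 ∈ Sat(AF (E[¬r U q])).

Holds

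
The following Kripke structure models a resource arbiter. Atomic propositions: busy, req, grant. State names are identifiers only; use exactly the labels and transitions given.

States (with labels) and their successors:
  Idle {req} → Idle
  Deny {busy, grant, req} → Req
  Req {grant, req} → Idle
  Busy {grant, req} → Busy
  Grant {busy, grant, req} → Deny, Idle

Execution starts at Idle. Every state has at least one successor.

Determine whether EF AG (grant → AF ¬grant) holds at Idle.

States satisfying AG (grant → AF ¬grant): {Idle, Deny, Req, Grant}.
States satisfying EF AG (grant → AF ¬grant): {Idle, Deny, Req, Grant}.
Some path from Idle reaches a state where AG (grant → AF ¬grant) holds.
Idle ∈ Sat(EF AG (grant → AF ¬grant)).

Satisfied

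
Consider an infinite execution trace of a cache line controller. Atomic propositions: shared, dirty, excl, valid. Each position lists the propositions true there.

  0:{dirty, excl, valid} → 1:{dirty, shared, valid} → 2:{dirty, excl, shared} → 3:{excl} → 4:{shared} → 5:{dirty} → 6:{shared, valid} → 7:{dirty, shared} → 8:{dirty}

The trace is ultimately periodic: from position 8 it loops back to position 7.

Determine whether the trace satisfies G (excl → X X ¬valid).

Holds

excl → X X ¬valid holds at every position 0..8, and those are all positions ever visited, so G (excl → X X ¬valid) holds.
Positions where excl holds: 0, 2, 3.
Check X X ¬valid at each: 0→ok, 2→ok, 3→ok.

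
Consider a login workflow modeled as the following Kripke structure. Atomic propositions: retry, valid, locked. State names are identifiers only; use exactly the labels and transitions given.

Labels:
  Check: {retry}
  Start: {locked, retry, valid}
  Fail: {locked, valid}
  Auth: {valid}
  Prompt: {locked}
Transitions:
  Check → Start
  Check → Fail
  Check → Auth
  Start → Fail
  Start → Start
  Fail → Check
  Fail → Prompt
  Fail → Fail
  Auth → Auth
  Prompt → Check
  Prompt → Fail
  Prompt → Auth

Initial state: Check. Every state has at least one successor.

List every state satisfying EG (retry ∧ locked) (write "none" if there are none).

States satisfying retry ∧ locked: {Start}.
States satisfying EG (retry ∧ locked): {Start}.

{Start}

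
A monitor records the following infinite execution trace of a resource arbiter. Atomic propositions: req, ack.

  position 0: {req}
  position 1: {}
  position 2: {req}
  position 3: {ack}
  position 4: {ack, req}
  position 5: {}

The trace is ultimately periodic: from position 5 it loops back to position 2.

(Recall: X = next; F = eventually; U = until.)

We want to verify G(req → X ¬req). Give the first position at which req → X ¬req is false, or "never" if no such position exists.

req → X ¬req holds at every position 0..5, and those are all the positions the trace ever visits, so the invariant G(req → X ¬req) is never violated.

never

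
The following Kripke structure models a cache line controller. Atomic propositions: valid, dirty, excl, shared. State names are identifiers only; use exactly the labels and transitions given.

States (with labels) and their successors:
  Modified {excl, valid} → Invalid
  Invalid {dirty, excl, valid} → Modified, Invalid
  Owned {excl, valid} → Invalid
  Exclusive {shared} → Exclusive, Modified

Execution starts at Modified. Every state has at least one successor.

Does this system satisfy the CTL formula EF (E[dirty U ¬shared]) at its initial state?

Yes

States satisfying E[dirty U ¬shared]: {Modified, Invalid, Owned}.
States satisfying EF (E[dirty U ¬shared]): {Modified, Invalid, Owned, Exclusive}.
Some path from Modified reaches a state where E[dirty U ¬shared] holds.
Modified ∈ Sat(EF (E[dirty U ¬shared])).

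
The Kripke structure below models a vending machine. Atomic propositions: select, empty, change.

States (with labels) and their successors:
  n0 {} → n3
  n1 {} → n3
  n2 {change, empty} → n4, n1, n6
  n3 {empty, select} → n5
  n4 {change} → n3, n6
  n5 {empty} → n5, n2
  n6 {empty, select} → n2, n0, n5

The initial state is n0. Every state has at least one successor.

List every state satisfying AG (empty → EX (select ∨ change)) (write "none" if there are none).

States satisfying empty → EX (select ∨ change): {n0, n1, n2, n4, n5, n6}.
States satisfying AG (empty → EX (select ∨ change)): ∅.

none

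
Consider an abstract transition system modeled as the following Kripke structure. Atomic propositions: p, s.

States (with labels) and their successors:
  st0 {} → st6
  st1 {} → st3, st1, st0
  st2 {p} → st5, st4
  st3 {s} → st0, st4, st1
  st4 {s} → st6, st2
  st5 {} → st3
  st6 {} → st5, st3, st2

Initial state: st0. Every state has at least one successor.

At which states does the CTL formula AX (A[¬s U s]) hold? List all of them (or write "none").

{st0, st2, st4, st5, st6}

States satisfying A[¬s U s]: {st0, st2, st3, st4, st5, st6}.
States satisfying AX (A[¬s U s]): {st0, st2, st4, st5, st6}.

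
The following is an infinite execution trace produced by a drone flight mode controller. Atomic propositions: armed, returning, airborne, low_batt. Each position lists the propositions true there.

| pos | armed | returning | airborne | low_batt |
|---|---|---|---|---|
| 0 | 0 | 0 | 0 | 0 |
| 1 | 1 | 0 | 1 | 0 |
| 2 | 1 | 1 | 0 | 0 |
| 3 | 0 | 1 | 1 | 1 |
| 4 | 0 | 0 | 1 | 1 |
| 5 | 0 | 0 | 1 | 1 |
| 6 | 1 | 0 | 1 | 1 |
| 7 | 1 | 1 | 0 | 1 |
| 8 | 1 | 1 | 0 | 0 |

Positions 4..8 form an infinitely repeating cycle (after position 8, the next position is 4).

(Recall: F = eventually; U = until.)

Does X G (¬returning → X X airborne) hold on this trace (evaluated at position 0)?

The position after 0 is 1; G (¬returning → X X airborne) is false there.

Does not hold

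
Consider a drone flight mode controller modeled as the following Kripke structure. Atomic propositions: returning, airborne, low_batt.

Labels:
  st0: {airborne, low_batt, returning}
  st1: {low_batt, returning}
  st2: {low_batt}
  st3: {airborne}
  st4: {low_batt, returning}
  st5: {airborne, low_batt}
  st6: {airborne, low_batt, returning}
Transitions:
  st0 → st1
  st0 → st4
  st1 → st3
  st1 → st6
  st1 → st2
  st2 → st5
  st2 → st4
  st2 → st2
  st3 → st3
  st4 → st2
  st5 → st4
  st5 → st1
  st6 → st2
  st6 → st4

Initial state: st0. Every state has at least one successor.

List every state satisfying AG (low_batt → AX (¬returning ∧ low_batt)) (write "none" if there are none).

{st3}

States satisfying low_batt → AX (¬returning ∧ low_batt): {st3, st4}.
States satisfying AG (low_batt → AX (¬returning ∧ low_batt)): {st3}.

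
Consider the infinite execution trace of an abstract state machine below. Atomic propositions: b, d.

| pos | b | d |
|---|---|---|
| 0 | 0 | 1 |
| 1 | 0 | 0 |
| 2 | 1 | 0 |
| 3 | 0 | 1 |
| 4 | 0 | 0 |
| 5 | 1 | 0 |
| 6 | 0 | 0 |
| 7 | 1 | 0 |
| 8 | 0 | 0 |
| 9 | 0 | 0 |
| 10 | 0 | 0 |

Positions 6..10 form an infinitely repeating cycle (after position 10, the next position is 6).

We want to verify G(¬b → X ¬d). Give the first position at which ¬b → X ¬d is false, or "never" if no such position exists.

never

¬b → X ¬d holds at every position 0..10, and those are all the positions the trace ever visits, so the invariant G(¬b → X ¬d) is never violated.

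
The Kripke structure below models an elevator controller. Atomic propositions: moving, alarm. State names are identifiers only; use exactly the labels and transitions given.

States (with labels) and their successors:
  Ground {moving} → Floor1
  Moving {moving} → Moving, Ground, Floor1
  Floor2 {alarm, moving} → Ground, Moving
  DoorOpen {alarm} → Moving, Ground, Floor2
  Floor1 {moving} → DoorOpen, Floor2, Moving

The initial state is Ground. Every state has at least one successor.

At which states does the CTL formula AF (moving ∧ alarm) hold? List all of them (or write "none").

States satisfying moving ∧ alarm: {Floor2}.
States satisfying AF (moving ∧ alarm): {Floor2}.

{Floor2}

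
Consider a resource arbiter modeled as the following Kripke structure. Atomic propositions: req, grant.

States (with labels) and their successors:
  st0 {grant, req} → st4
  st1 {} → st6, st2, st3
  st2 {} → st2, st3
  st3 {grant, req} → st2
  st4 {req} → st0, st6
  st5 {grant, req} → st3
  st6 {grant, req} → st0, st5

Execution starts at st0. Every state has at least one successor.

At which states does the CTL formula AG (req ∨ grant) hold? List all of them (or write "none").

States satisfying req ∨ grant: {st0, st3, st4, st5, st6}.
States satisfying AG (req ∨ grant): ∅.

none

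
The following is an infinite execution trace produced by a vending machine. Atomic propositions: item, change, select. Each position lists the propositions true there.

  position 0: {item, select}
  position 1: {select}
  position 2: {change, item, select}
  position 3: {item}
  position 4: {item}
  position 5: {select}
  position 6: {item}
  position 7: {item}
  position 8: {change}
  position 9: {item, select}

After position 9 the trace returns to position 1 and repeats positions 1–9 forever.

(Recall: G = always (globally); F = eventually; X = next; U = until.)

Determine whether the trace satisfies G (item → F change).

Satisfied

item → F change holds at every position 0..9, and those are all positions ever visited, so G (item → F change) holds.
Positions where item holds: 0, 2, 3, 4, 6, 7, 9.
Check F change at each: 0→ok, 2→ok, 3→ok, 4→ok, 6→ok, 7→ok, 9→ok.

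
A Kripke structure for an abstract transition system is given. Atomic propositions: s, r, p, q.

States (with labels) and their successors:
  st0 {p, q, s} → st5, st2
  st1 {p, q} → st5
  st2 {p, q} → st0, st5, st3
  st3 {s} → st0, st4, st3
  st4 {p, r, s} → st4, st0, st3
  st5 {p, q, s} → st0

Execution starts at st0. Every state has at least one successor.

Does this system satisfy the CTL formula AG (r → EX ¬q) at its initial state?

States satisfying r → EX ¬q: {st0, st1, st2, st3, st4, st5}.
States satisfying AG (r → EX ¬q): {st0, st1, st2, st3, st4, st5}.
Every state reachable from st0 satisfies r → EX ¬q.
st0 ∈ Sat(AG (r → EX ¬q)).

Satisfied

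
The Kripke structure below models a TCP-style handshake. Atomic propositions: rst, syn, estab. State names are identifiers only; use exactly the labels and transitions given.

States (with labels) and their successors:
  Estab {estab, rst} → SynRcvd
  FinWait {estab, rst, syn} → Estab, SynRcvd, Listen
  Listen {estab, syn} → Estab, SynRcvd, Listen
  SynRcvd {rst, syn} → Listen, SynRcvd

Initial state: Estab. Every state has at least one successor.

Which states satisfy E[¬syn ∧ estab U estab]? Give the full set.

{Estab, FinWait, Listen}

States satisfying ¬syn ∧ estab: {Estab}.
States satisfying estab: {Estab, FinWait, Listen}.
States satisfying E[¬syn ∧ estab U estab]: {Estab, FinWait, Listen}.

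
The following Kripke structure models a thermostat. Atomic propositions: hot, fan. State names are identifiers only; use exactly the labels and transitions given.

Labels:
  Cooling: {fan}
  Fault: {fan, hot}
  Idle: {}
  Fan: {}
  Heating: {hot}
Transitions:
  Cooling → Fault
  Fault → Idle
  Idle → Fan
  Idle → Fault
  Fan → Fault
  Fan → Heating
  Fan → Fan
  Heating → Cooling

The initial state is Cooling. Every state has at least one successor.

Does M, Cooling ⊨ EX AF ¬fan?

Holds

States satisfying AF ¬fan: {Cooling, Fault, Idle, Fan, Heating}.
States satisfying EX AF ¬fan: {Cooling, Fault, Idle, Fan, Heating}.
Cooling ∈ Sat(EX AF ¬fan).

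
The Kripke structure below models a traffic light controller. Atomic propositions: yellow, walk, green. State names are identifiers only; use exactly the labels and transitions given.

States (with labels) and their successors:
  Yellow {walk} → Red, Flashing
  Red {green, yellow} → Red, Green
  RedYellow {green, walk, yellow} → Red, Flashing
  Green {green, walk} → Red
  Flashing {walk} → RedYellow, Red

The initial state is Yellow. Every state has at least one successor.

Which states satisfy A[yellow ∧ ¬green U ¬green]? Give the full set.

{Yellow, Flashing}

States satisfying yellow ∧ ¬green: ∅.
States satisfying ¬green: {Yellow, Flashing}.
States satisfying A[yellow ∧ ¬green U ¬green]: {Yellow, Flashing}.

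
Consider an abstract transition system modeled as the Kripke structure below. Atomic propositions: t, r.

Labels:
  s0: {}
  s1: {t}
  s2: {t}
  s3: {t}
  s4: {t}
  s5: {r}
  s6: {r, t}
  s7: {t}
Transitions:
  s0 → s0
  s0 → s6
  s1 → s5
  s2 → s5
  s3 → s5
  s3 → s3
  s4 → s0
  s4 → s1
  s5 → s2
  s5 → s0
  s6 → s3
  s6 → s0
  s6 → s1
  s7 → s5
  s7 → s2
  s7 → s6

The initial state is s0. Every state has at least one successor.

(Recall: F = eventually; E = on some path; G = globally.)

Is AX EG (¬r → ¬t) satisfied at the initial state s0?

Satisfied

States satisfying EG (¬r → ¬t): {s0, s5, s6}.
States satisfying AX EG (¬r → ¬t): {s0, s1, s2}.
s0 ∈ Sat(AX EG (¬r → ¬t)).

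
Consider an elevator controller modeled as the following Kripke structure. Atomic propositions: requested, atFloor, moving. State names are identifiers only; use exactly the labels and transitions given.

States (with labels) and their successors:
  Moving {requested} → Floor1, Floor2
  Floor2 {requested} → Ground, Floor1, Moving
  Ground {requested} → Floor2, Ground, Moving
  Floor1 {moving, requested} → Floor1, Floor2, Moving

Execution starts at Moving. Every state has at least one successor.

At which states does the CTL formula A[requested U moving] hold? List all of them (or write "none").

States satisfying requested: {Moving, Floor2, Ground, Floor1}.
States satisfying moving: {Floor1}.
States satisfying A[requested U moving]: {Floor1}.

{Floor1}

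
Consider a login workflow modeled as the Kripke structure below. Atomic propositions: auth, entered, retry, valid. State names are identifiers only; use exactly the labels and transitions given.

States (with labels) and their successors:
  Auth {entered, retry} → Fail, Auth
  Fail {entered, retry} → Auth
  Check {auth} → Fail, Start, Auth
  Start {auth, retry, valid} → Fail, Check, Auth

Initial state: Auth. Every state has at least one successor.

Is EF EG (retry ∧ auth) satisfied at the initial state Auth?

States satisfying EG (retry ∧ auth): ∅.
States satisfying EF EG (retry ∧ auth): ∅.
No suitable path/successor from Auth witnesses the formula.
Auth ∉ Sat(EF EG (retry ∧ auth)).

No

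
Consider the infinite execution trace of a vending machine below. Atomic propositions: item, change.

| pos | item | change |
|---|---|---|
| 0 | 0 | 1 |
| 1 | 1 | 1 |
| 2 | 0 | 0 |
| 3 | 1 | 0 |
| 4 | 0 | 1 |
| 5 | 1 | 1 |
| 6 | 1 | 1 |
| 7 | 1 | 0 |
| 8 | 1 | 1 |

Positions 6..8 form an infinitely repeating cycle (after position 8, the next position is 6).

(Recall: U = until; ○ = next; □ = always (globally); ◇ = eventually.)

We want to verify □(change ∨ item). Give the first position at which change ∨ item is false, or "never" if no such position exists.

2

Check change ∨ item at each position in order: 0 ✓, 1 ✓.
At position 2 the labels are {}, so change ∨ item is false there. This is the first violation.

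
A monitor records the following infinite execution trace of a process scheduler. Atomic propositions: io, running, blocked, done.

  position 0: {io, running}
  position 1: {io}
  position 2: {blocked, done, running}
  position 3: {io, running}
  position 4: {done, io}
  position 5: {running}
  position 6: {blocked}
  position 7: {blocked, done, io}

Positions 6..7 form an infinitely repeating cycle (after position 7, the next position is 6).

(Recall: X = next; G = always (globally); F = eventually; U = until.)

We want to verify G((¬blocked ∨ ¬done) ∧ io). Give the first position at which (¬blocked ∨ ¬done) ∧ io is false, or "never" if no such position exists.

2

Check (¬blocked ∨ ¬done) ∧ io at each position in order: 0 ✓, 1 ✓.
At position 2 the labels are {blocked, done, running}, so (¬blocked ∨ ¬done) ∧ io is false there. This is the first violation.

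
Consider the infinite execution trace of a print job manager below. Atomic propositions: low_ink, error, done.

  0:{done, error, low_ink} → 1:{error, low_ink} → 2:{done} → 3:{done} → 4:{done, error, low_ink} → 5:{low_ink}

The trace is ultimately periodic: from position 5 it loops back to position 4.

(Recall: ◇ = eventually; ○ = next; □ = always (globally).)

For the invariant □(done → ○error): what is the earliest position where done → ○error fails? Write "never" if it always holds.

Check done → ○error at each position in order: 0 ✓, 1 ✓.
At position 2 the labels are {done} and the next position 3 has {done}, so done → ○error is false there. This is the first violation.

2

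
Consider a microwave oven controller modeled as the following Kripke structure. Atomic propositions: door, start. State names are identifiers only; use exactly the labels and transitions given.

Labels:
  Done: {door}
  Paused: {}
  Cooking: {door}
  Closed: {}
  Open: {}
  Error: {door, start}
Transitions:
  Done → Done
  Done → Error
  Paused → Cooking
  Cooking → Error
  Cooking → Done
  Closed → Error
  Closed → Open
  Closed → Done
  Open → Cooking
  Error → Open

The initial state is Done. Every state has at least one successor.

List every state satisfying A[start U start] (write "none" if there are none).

States satisfying start: {Error}.
States satisfying A[start U start]: {Error}.

{Error}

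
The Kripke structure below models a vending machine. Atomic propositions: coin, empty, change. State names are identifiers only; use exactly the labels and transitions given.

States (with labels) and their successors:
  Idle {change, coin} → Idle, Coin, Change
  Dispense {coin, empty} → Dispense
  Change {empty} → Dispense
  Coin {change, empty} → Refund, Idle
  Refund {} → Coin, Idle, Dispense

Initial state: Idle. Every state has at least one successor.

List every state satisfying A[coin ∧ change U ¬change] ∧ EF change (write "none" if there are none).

{Refund}

States satisfying coin ∧ change: {Idle}.
States satisfying ¬change: {Dispense, Change, Refund}.
States satisfying A[coin ∧ change U ¬change]: {Dispense, Change, Refund}.
States satisfying change: {Idle, Coin}.
States satisfying EF change: {Idle, Coin, Refund}.
States satisfying A[coin ∧ change U ¬change] ∧ EF change: {Refund}.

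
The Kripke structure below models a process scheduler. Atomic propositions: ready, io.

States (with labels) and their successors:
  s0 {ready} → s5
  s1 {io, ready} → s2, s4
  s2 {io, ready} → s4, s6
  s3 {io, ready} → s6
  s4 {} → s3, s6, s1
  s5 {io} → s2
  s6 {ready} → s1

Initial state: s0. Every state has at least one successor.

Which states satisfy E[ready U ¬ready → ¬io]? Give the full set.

States satisfying ready: {s0, s1, s2, s3, s6}.
States satisfying ¬ready → ¬io: {s0, s1, s2, s3, s4, s6}.
States satisfying E[ready U ¬ready → ¬io]: {s0, s1, s2, s3, s4, s6}.

{s0, s1, s2, s3, s4, s6}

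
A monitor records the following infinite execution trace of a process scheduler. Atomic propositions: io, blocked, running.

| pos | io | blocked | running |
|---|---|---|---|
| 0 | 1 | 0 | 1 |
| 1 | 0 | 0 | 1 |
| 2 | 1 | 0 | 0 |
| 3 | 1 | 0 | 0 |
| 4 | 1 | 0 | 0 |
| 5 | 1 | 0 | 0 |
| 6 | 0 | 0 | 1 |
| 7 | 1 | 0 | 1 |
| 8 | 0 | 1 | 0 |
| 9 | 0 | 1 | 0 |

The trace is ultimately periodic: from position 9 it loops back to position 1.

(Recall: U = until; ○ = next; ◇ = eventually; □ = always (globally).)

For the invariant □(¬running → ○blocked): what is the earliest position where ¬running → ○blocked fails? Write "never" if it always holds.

2

Check ¬running → ○blocked at each position in order: 0 ✓, 1 ✓.
At position 2 the labels are {io} and the next position 3 has {io}, so ¬running → ○blocked is false there. This is the first violation.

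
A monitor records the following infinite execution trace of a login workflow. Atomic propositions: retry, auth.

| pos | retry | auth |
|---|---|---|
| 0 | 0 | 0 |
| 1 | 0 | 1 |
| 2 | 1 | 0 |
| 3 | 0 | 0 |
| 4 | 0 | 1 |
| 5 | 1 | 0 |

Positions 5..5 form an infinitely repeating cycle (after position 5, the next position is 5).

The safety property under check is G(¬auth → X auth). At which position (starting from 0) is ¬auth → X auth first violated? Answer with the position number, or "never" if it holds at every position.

2

Check ¬auth → X auth at each position in order: 0 ✓, 1 ✓.
At position 2 the labels are {retry} and the next position 3 has {}, so ¬auth → X auth is false there. This is the first violation.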